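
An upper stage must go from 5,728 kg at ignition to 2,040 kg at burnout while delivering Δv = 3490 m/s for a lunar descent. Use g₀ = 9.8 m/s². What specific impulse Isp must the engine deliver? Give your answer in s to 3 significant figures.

Isp ≈ 345 s

ln(m₀/m_f) = ln(5728/2040) = ln(2.808) = 1.0324.
From the ideal rocket equation, v_e = Δv / ln(m₀/m_f) = 3490 / 1.0324 = 3380.4 m/s.
Isp = v_e / g₀ = 3380.4 / 9.8 = 344.9 s.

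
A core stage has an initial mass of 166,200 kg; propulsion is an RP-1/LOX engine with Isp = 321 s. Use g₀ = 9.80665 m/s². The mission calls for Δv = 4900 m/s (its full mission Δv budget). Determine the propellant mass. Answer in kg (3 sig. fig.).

propellant mass ≈ 131000 kg

v_e = Isp · g₀ = 321 × 9.80665 = 3147.9 m/s.
m₀/m_f = exp(Δv / v_e) = exp(4900 / 3147.9) = exp(1.5566) = 4.7426.
m_f = 166,200 / 4.7426 = 35,044.1 kg, so propellant = m₀ − m_f = 166,200 − 35,044.1 = 131,155.9 kg.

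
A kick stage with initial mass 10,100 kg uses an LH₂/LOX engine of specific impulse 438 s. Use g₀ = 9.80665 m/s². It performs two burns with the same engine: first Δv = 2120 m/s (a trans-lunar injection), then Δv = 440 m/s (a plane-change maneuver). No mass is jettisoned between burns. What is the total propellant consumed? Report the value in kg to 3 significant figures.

total propellant consumed ≈ 4530 kg

v_e = Isp · g₀ = 438 × 9.80665 = 4295.3 m/s.
After the first burn: m = 10100 × exp(−2120/4295.3) = 10100 × 0.61045 = 6,165.55 kg.
After the second burn: m = 6,165.55 × exp(−440/4295.3) = 6,165.55 × 0.90263 = 5,565.21 kg.
Total propellant = m₀ − m_final = 10100 − 5,565.21 = 4,534.79 kg.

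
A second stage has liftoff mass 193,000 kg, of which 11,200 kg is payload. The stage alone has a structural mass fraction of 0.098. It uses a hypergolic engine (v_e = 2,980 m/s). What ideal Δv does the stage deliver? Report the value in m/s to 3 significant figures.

Δv ≈ 5650 m/s

Stage wet mass = m₀ − payload = 193,000 − 11,200 = 181,800 kg.
Stage dry mass = ε × stage wet mass = 0.098 × 181,800 = 17,816.4 kg.
Burnout mass m_f = stage dry + payload = 17,816.4 + 11,200 = 29,016.4 kg.
Using Δv = v_e ln(m₀/m_f): Δv = v_e · ln(193,000/29,016.4) = 2980.0 × ln(6.651) = 2980.0 × 1.8948 ≈ 5647 m/s.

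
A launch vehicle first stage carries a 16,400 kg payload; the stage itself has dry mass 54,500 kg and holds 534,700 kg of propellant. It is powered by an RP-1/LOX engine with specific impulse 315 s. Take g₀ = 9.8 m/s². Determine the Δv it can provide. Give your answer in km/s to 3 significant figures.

Δv ≈ 6.62 km/s

v_e = Isp · g₀ = 315 × 9.8 = 3087.0 m/s.
m₀ = payload + dry + propellant = 16,400 + 54,500 + 534,700 = 605,600 kg.
m_f = payload + dry = 16,400 + 54,500 = 70,900 kg.
Δv = v_e · ln(m₀/m_f) = 3087.0 × ln(8.542) = 3087.0 × 2.1449 ≈ 6621.5 m/s.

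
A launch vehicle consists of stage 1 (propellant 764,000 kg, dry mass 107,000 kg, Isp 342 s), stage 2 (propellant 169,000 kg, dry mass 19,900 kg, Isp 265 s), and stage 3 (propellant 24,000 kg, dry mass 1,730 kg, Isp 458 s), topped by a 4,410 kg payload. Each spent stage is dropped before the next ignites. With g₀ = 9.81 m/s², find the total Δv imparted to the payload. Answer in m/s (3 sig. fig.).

Δv ≈ 15000 m/s

Ignition mass of stage 1 = 764,000+107,000 + 169,000+19,900 + 24,000+1,730 + 4,410 = 1,090,040 kg.
Stage 1: m₀ = 1,090,040 kg, m_f = 1,090,040 − 764,000 = 326,040 kg; Δv = 342×9.81×ln(3.343) = 3355.0×1.2069 ≈ 4049 m/s.
Stage 2: m₀ = 219,040 kg, m_f = 219,040 − 169,000 = 50,040 kg; Δv = 265×9.81×ln(4.377) = 2599.7×1.4764 ≈ 3838 m/s.
Stage 3: m₀ = 30,140 kg, m_f = 30,140 − 24,000 = 6,140 kg; Δv = 458×9.81×ln(4.909) = 4493.0×1.5910 ≈ 7148 m/s.
Total Δv = 4049 + 3838 + 7148 = 15035 m/s.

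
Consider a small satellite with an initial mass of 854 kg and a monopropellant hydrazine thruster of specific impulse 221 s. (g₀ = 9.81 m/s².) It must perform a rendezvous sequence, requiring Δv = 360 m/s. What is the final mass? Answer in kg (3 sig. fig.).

v_e = Isp · g₀ = 221 × 9.81 = 2168.0 m/s.
m₀/m_f = exp(Δv / v_e) = exp(360 / 2168.0) = exp(0.1661) = 1.1806.
m_f = m₀ / 1.1806 = 854 / 1.1806 = 723.361 kg.

final mass ≈ 723 kg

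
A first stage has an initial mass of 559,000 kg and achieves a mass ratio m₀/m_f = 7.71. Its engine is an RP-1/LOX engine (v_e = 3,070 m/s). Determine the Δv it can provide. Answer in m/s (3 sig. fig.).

Δv = v_e · ln(7.71) = 3070.0 × 2.0425 ≈ 6270.5 m/s.

Δv ≈ 6270 m/s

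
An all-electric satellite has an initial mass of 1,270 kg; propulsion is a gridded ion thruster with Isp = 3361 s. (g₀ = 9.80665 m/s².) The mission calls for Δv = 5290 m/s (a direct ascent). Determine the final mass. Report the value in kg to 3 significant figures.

v_e = Isp · g₀ = 3361 × 9.80665 = 32960.2 m/s.
Rocket equation: m₀/m_f = exp(Δv / v_e) = exp(5290 / 32960.2) = exp(0.1605) = 1.1741.
m_f = m₀ / 1.1741 = 1,270 / 1.1741 = 1,081.68 kg.

final mass ≈ 1080 kg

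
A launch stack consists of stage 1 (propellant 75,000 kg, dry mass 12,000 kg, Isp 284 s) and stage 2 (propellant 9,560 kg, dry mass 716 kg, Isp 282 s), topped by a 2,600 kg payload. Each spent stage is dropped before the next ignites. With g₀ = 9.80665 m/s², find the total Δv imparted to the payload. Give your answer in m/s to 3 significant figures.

Δv ≈ 7620 m/s

Ignition mass of stage 1 = 75,000+12,000 + 9,560+716 + 2,600 = 99,876 kg.
Stage 1: m₀ = 99,876 kg, m_f = 99,876 − 75,000 = 24,876 kg; Δv = 284×9.80665×ln(4.015) = 2785.1×1.3900 ≈ 3871 m/s.
Stage 2: m₀ = 12,876 kg, m_f = 12,876 − 9,560 = 3,316 kg; Δv = 282×9.80665×ln(3.883) = 2765.5×1.3566 ≈ 3752 m/s.
Total Δv = 3871 + 3752 = 7623 m/s.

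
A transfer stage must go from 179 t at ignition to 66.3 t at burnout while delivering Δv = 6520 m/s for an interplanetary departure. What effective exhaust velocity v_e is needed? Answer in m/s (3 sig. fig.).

ln(m₀/m_f) = ln(179000/66300) = ln(2.7) = 0.9932.
By the Tsiolkovsky rocket equation, v_e = Δv / ln(m₀/m_f) = 6520 / 0.9932 = 6564.7 m/s.

v_e ≈ 6560 m/s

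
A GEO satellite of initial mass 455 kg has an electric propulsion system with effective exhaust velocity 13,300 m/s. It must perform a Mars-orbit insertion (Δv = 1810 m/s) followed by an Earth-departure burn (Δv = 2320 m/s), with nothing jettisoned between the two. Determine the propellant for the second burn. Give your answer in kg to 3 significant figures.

After the first burn: m = 455 × exp(−1810/13300.0) = 455 × 0.87276 = 397.106 kg.
After the second burn: m = 397.106 × exp(−2320/13300.0) = 397.106 × 0.83993 = 333.541 kg.
Second-burn propellant = 397.106 − 333.541 = 63.565 kg.

propellant for the second burn ≈ 63.6 kg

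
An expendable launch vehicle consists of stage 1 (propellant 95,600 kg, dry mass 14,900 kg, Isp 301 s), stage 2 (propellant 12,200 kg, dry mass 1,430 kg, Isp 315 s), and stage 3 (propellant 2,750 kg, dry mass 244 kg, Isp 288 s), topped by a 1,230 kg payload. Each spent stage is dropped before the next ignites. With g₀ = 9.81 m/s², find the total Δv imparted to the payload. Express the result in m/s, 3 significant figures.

Δv ≈ 10600 m/s

Ignition mass of stage 1 = 95,600+14,900 + 12,200+1,430 + 2,750+244 + 1,230 = 128,354 kg.
Stage 1: m₀ = 128,354 kg, m_f = 128,354 − 95,600 = 32,754 kg; Δv = 301×9.81×ln(3.919) = 2952.8×1.3658 ≈ 4033 m/s.
Stage 2: m₀ = 17,854 kg, m_f = 17,854 − 12,200 = 5,654 kg; Δv = 315×9.81×ln(3.158) = 3090.2×1.1499 ≈ 3553 m/s.
Stage 3: m₀ = 4,224 kg, m_f = 4,224 − 2,750 = 1,474 kg; Δv = 288×9.81×ln(2.866) = 2825.3×1.0528 ≈ 2974 m/s.
Total Δv = 4033 + 3553 + 2974 = 10560 m/s.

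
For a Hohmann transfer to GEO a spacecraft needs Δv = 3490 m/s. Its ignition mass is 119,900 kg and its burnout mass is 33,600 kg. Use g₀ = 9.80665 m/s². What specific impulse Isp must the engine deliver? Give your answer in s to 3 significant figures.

Isp ≈ 280 s

ln(m₀/m_f) = ln(119900/33600) = ln(3.568) = 1.2721.
Rocket equation: v_e = Δv / ln(m₀/m_f) = 3490 / 1.2721 = 2743.4 m/s.
Isp = v_e / g₀ = 2743.4 / 9.80665 = 279.8 s.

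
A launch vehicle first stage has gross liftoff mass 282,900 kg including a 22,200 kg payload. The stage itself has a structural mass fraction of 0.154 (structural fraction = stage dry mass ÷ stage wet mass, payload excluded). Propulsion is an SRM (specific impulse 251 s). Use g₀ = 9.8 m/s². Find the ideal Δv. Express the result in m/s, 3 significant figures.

Stage wet mass = m₀ − payload = 282,900 − 22,200 = 260,700 kg.
Stage dry mass = ε × stage wet mass = 0.154 × 260,700 = 40,147.8 kg.
Burnout mass m_f = stage dry + payload = 40,147.8 + 22,200 = 62,347.8 kg.
v_e = Isp · g₀ = 251 × 9.8 = 2459.8 m/s.
Δv = v_e · ln(282,900/62,347.8) = 2459.8 × ln(4.537) = 2459.8 × 1.5124 ≈ 3720 m/s.

Δv ≈ 3720 m/s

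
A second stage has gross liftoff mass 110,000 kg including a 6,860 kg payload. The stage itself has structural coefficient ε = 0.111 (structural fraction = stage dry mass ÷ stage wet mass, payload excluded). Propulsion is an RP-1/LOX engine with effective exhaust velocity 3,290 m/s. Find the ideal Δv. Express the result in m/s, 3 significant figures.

Stage wet mass = m₀ − payload = 110,000 − 6,860 = 103,140 kg.
Stage dry mass = ε × stage wet mass = 0.111 × 103,140 = 11,448.5 kg.
Burnout mass m_f = stage dry + payload = 11,448.5 + 6,860 = 18,308.5 kg.
Using Δv = v_e ln(m₀/m_f): Δv = v_e · ln(110,000/18,308.5) = 3290.0 × ln(6.008) = 3290.0 × 1.7931 ≈ 5899 m/s.

Δv ≈ 5900 m/s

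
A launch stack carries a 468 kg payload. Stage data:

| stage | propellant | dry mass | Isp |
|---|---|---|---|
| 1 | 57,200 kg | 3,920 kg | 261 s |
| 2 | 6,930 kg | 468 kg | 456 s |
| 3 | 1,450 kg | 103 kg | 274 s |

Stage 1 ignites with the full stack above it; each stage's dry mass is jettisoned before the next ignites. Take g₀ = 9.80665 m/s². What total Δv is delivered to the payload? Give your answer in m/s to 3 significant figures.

Δv ≈ 13600 m/s

Ignition mass of stage 1 = 57,200+3,920 + 6,930+468 + 1,450+103 + 468 = 70,539 kg.
Stage 1: m₀ = 70,539 kg, m_f = 70,539 − 57,200 = 13,339 kg; Δv = 261×9.80665×ln(5.288) = 2559.5×1.6655 ≈ 4263 m/s.
Stage 2: m₀ = 9,419 kg, m_f = 9,419 − 6,930 = 2,489 kg; Δv = 456×9.80665×ln(3.784) = 4471.8×1.3308 ≈ 5951 m/s.
Stage 3: m₀ = 2,021 kg, m_f = 2,021 − 1,450 = 571 kg; Δv = 274×9.80665×ln(3.539) = 2687.0×1.2640 ≈ 3396 m/s.
Total Δv = 4263 + 5951 + 3396 = 13610 m/s.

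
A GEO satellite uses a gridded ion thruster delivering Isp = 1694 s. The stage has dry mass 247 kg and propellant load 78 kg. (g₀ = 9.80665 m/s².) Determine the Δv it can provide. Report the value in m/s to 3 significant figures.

v_e = Isp · g₀ = 1694 × 9.80665 = 16612.5 m/s.
m₀ = m_dry + m_prop = 247 + 78 = 325 kg.
Δv = v_e · ln(m₀/m_f) = 16612.5 × ln(1.316) = 16612.5 × 0.2744 ≈ 4559.1 m/s.

Δv ≈ 4560 m/s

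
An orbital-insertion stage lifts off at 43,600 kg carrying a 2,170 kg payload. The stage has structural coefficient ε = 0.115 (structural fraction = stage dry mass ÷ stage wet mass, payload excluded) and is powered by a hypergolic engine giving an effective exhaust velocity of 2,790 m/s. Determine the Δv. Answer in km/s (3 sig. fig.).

Δv ≈ 5.13 km/s

Stage wet mass = m₀ − payload = 43,600 − 2,170 = 41,430 kg.
Stage dry mass = ε × stage wet mass = 0.115 × 41,430 = 4,764.45 kg.
Burnout mass m_f = stage dry + payload = 4,764.45 + 2,170 = 6,934.45 kg.
From the ideal rocket equation, Δv = v_e · ln(43,600/6,934.45) = 2790.0 × ln(6.287) = 2790.0 × 1.8386 ≈ 5130 m/s.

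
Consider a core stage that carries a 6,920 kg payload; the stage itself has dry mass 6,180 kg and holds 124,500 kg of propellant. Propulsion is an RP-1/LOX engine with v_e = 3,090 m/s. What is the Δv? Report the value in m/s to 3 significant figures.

m₀ = payload + dry + propellant = 6,920 + 6,180 + 124,500 = 137,600 kg.
m_f = payload + dry = 6,920 + 6,180 = 13,100 kg.
Using Δv = v_e ln(m₀/m_f): Δv = v_e · ln(m₀/m_f) = 3090.0 × ln(10.5) = 3090.0 × 2.3517 ≈ 7266.9 m/s.

Δv ≈ 7270 m/s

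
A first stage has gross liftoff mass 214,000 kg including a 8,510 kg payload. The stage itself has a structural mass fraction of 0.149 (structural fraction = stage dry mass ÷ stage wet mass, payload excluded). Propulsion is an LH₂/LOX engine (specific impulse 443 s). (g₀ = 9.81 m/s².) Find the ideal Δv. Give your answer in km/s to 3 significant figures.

Δv ≈ 7.38 km/s

Stage wet mass = m₀ − payload = 214,000 − 8,510 = 205,490 kg.
Stage dry mass = ε × stage wet mass = 0.149 × 205,490 = 30,618 kg.
Burnout mass m_f = stage dry + payload = 30,618 + 8,510 = 39,128 kg.
v_e = Isp · g₀ = 443 × 9.81 = 4345.8 m/s.
Δv = v_e · ln(214,000/39,128) = 4345.8 × ln(5.469) = 4345.8 × 1.6991 ≈ 7384 m/s.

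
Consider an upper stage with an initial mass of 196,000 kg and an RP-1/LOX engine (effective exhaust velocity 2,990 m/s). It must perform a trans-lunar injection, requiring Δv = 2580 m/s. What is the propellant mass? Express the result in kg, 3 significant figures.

Rocket equation: m₀/m_f = exp(Δv / v_e) = exp(2580 / 2990.0) = exp(0.8629) = 2.3700.
m_f = 196,000 / 2.3700 = 82,700.4 kg, so propellant = m₀ − m_f = 196,000 − 82,700.4 = 113,299.6 kg.

propellant mass ≈ 113000 kg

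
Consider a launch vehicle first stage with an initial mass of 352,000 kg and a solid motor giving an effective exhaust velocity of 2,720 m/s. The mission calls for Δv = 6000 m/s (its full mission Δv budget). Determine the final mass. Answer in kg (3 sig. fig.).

final mass ≈ 38800 kg

By the Tsiolkovsky rocket equation, m₀/m_f = exp(Δv / v_e) = exp(6000 / 2720.0) = exp(2.2059) = 9.0783.
m_f = m₀ / 9.0783 = 352,000 / 9.0783 = 38,773.8 kg.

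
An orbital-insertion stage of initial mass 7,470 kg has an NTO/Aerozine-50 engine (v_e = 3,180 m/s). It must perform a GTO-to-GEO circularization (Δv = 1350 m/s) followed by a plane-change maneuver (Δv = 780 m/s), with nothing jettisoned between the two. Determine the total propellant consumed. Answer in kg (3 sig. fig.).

total propellant consumed ≈ 3650 kg

After the first burn: m = 7470 × exp(−1350/3180.0) = 7470 × 0.65408 = 4,885.98 kg.
After the second burn: m = 4,885.98 × exp(−780/3180.0) = 4,885.98 × 0.78248 = 3,823.18 kg.
Total propellant = m₀ − m_final = 7470 − 3,823.18 = 3,646.82 kg.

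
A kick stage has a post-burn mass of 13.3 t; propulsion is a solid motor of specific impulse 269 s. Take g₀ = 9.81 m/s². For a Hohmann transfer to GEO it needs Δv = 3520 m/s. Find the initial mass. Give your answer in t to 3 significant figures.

v_e = Isp · g₀ = 269 × 9.81 = 2638.9 m/s.
Using Δv = v_e ln(m₀/m_f): m₀/m_f = exp(Δv / v_e) = exp(3520 / 2638.9) = exp(1.3339) = 3.7958.
m₀ = m_f × 3.7958 = 13.3 × 3.7958 = 50.4841 t.

initial mass ≈ 50.5 t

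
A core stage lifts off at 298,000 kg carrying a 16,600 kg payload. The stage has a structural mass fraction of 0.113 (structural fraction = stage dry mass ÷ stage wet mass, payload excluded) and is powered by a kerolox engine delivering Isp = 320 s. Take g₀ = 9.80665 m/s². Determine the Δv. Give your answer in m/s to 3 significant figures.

Δv ≈ 5700 m/s

Stage wet mass = m₀ − payload = 298,000 − 16,600 = 281,400 kg.
Stage dry mass = ε × stage wet mass = 0.113 × 281,400 = 31,798.2 kg.
Burnout mass m_f = stage dry + payload = 31,798.2 + 16,600 = 48,398.2 kg.
v_e = Isp · g₀ = 320 × 9.80665 = 3138.1 m/s.
Rocket equation: Δv = v_e · ln(298,000/48,398.2) = 3138.1 × ln(6.157) = 3138.1 × 1.8176 ≈ 5704 m/s.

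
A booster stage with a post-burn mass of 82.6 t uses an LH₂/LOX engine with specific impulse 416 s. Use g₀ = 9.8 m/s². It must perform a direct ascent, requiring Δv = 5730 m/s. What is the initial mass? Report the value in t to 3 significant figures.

initial mass ≈ 337 t

v_e = Isp · g₀ = 416 × 9.8 = 4076.8 m/s.
From the ideal rocket equation, m₀/m_f = exp(Δv / v_e) = exp(5730 / 4076.8) = exp(1.4055) = 4.0776.
m₀ = m_f × 4.0776 = 82.6 × 4.0776 = 336.81 t.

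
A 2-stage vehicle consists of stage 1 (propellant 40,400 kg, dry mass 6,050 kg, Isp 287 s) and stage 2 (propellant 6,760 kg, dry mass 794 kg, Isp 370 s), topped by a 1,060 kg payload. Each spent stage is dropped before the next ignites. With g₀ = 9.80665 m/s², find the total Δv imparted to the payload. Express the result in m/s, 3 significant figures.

Ignition mass of stage 1 = 40,400+6,050 + 6,760+794 + 1,060 = 55,064 kg.
Stage 1: m₀ = 55,064 kg, m_f = 55,064 − 40,400 = 14,664 kg; Δv = 287×9.80665×ln(3.755) = 2814.5×1.3231 ≈ 3724 m/s.
Stage 2: m₀ = 8,614 kg, m_f = 8,614 − 6,760 = 1,854 kg; Δv = 370×9.80665×ln(4.646) = 3628.5×1.5360 ≈ 5573 m/s.
Total Δv = 3724 + 5573 = 9297 m/s.

Δv ≈ 9300 m/s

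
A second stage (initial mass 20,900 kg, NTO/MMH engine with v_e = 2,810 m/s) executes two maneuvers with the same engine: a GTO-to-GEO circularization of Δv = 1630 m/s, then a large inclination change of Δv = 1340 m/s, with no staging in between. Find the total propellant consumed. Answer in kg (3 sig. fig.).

total propellant consumed ≈ 13600 kg

After the first burn: m = 20900 × exp(−1630/2810.0) = 20900 × 0.55986 = 11,701.1 kg.
After the second burn: m = 11,701.1 × exp(−1340/2810.0) = 11,701.1 × 0.62072 = 7,263.11 kg.
Total propellant = m₀ − m_final = 20900 − 7,263.11 = 13,636.89 kg.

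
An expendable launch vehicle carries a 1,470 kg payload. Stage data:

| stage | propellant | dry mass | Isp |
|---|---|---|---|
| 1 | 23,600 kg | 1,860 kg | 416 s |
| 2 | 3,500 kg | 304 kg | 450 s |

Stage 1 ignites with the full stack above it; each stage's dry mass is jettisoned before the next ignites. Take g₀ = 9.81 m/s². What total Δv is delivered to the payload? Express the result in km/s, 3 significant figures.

Ignition mass of stage 1 = 23,600+1,860 + 3,500+304 + 1,470 = 30,734 kg.
Stage 1: m₀ = 30,734 kg, m_f = 30,734 − 23,600 = 7,134 kg; Δv = 416×9.81×ln(4.308) = 4081.0×1.4605 ≈ 5960 m/s.
Stage 2: m₀ = 5,274 kg, m_f = 5,274 − 3,500 = 1,774 kg; Δv = 450×9.81×ln(2.973) = 4414.5×1.0896 ≈ 4810 m/s.
Total Δv = 5960 + 4810 = 10770 m/s.

Δv ≈ 10.8 km/s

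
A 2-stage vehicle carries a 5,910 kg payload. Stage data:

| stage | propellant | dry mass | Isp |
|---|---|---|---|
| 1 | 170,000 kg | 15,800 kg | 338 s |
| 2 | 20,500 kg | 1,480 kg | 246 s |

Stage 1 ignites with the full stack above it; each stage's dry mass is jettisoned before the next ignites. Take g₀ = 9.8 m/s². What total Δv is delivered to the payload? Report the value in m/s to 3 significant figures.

Ignition mass of stage 1 = 170,000+15,800 + 20,500+1,480 + 5,910 = 213,690 kg.
Stage 1: m₀ = 213,690 kg, m_f = 213,690 − 170,000 = 43,690 kg; Δv = 338×9.8×ln(4.891) = 3312.4×1.5874 ≈ 5258 m/s.
Stage 2: m₀ = 27,890 kg, m_f = 27,890 − 20,500 = 7,390 kg; Δv = 246×9.8×ln(3.774) = 2410.8×1.3281 ≈ 3202 m/s.
Total Δv = 5258 + 3202 = 8460 m/s.

Δv ≈ 8460 m/s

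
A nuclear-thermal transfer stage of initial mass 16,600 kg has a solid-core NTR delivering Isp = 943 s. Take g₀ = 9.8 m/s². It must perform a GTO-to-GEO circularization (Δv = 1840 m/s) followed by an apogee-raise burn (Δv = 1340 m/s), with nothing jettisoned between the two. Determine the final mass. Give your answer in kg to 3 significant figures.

v_e = Isp · g₀ = 943 × 9.8 = 9241.4 m/s.
After the first burn: m = 16600 × exp(−1840/9241.4) = 16600 × 0.81946 = 13,603 kg.
After the second burn: m = 13,603 × exp(−1340/9241.4) = 13,603 × 0.86502 = 11,766.9 kg.

final mass ≈ 11800 kg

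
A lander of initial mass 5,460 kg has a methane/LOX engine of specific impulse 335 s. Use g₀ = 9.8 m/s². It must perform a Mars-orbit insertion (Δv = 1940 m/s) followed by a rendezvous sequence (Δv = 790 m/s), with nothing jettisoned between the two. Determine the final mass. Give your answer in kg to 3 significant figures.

final mass ≈ 2380 kg

v_e = Isp · g₀ = 335 × 9.8 = 3283.0 m/s.
After the first burn: m = 5460 × exp(−1940/3283.0) = 5460 × 0.55382 = 3,023.86 kg.
After the second burn: m = 3,023.86 × exp(−790/3283.0) = 3,023.86 × 0.78613 = 2,377.15 kg.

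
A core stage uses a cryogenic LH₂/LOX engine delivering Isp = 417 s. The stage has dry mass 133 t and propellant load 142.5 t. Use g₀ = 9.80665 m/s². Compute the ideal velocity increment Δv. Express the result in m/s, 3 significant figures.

v_e = Isp · g₀ = 417 × 9.80665 = 4089.4 m/s.
m₀ = m_dry + m_prop = 133 + 142.5 = 275.5 t.
Δv = v_e · ln(m₀/m_f) = 4089.4 × ln(2.071) = 4089.4 × 0.7282 ≈ 2978.0 m/s.

Δv ≈ 2980 m/s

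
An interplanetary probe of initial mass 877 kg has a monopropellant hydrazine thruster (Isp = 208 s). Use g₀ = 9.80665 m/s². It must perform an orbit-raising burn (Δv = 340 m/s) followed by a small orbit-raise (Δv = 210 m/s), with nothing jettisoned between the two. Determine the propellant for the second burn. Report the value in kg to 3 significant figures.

v_e = Isp · g₀ = 208 × 9.80665 = 2039.8 m/s.
After the first burn: m = 877 × exp(−340/2039.8) = 877 × 0.84647 = 742.354 kg.
After the second burn: m = 742.354 × exp(−210/2039.8) = 742.354 × 0.90217 = 669.73 kg.
Second-burn propellant = 742.354 − 669.73 = 72.624 kg.

propellant for the second burn ≈ 72.6 kg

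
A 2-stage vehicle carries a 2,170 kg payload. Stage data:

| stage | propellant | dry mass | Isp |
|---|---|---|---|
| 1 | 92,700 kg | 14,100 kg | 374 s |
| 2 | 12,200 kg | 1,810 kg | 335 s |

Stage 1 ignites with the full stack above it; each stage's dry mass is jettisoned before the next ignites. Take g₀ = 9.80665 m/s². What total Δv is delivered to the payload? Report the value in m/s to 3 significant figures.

Δv ≈ 9750 m/s

Ignition mass of stage 1 = 92,700+14,100 + 12,200+1,810 + 2,170 = 122,980 kg.
Stage 1: m₀ = 122,980 kg, m_f = 122,980 − 92,700 = 30,280 kg; Δv = 374×9.80665×ln(4.061) = 3667.7×1.4015 ≈ 5140 m/s.
Stage 2: m₀ = 16,180 kg, m_f = 16,180 − 12,200 = 3,980 kg; Δv = 335×9.80665×ln(4.065) = 3285.2×1.4025 ≈ 4608 m/s.
Total Δv = 5140 + 4608 = 9748 m/s.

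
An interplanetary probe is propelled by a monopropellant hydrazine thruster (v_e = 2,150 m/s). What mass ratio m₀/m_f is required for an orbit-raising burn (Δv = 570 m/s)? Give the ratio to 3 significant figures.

m₀/m_f = exp(Δv / v_e) = exp(570 / 2150.0) = exp(0.2651) = 1.3036.

mass ratio ≈ 1.30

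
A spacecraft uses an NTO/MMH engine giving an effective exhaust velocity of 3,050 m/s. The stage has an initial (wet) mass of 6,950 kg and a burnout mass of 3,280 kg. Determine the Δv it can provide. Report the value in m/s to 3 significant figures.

Δv = v_e · ln(m₀/m_f) = 3050.0 × ln(2.119) = 3050.0 × 0.7509 ≈ 2290.2 m/s.

Δv ≈ 2290 m/s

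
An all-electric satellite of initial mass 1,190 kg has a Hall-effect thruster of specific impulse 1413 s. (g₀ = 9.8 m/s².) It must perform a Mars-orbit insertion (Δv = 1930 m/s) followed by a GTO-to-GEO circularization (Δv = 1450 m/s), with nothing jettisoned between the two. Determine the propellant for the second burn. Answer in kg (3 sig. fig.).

v_e = Isp · g₀ = 1413 × 9.8 = 13847.4 m/s.
After the first burn: m = 1190 × exp(−1930/13847.4) = 1190 × 0.86990 = 1,035.18 kg.
After the second burn: m = 1,035.18 × exp(−1450/13847.4) = 1,035.18 × 0.90058 = 932.262 kg.
Second-burn propellant = 1,035.18 − 932.262 = 102.918 kg.

propellant for the second burn ≈ 103 kg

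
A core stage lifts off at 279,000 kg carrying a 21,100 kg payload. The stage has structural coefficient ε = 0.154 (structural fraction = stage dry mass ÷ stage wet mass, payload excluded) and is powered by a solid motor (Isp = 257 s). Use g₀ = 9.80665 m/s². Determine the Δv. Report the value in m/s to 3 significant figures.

Δv ≈ 3840 m/s

Stage wet mass = m₀ − payload = 279,000 − 21,100 = 257,900 kg.
Stage dry mass = ε × stage wet mass = 0.154 × 257,900 = 39,716.6 kg.
Burnout mass m_f = stage dry + payload = 39,716.6 + 21,100 = 60,816.6 kg.
v_e = Isp · g₀ = 257 × 9.80665 = 2520.3 m/s.
Δv = v_e · ln(279,000/60,816.6) = 2520.3 × ln(4.588) = 2520.3 × 1.5233 ≈ 3839 m/s.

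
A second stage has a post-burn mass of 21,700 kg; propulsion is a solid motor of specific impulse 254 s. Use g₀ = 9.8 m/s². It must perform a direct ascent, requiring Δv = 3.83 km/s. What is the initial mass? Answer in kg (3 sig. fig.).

initial mass ≈ 101000 kg

v_e = Isp · g₀ = 254 × 9.8 = 2489.2 m/s.
By the Tsiolkovsky rocket equation, m₀/m_f = exp(Δv / v_e) = exp(3830 / 2489.2) = exp(1.5386) = 4.6583.
m₀ = m_f × 4.6583 = 21,700 × 4.6583 = 101,085 kg.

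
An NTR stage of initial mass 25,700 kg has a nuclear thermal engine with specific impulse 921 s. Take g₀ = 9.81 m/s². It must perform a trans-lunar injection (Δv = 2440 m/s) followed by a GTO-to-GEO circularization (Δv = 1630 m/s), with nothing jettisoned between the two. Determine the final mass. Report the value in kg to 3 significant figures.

v_e = Isp · g₀ = 921 × 9.81 = 9035.0 m/s.
After the first burn: m = 25700 × exp(−2440/9035.0) = 25700 × 0.76333 = 19,617.6 kg.
After the second burn: m = 19,617.6 × exp(−1630/9035.0) = 19,617.6 × 0.83493 = 16,379.3 kg.

final mass ≈ 16400 kg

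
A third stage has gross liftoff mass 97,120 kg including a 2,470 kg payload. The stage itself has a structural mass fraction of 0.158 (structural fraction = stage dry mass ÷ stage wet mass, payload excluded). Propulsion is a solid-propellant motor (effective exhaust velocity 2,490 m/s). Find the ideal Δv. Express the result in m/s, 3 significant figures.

Stage wet mass = m₀ − payload = 97,120 − 2,470 = 94,650 kg.
Stage dry mass = ε × stage wet mass = 0.158 × 94,650 = 14,954.7 kg.
Burnout mass m_f = stage dry + payload = 14,954.7 + 2,470 = 17,424.7 kg.
By the Tsiolkovsky rocket equation, Δv = v_e · ln(97,120/17,424.7) = 2490.0 × ln(5.574) = 2490.0 × 1.7181 ≈ 4278 m/s.

Δv ≈ 4280 m/s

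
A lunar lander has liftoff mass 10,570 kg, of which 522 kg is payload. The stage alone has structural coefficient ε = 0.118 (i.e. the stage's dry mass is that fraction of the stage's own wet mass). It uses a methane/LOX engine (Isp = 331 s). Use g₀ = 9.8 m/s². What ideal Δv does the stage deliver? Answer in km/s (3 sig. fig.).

Stage wet mass = m₀ − payload = 10,570 − 522 = 10,048 kg.
Stage dry mass = ε × stage wet mass = 0.118 × 10,048 = 1,185.66 kg.
Burnout mass m_f = stage dry + payload = 1,185.66 + 522 = 1,707.66 kg.
v_e = Isp · g₀ = 331 × 9.8 = 3243.8 m/s.
By the Tsiolkovsky rocket equation, Δv = v_e · ln(10,570/1,707.66) = 3243.8 × ln(6.19) = 3243.8 × 1.8229 ≈ 5913 m/s.

Δv ≈ 5.91 km/s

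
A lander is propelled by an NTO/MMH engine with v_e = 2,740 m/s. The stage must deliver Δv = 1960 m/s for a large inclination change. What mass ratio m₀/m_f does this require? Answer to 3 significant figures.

Rocket equation: m₀/m_f = exp(Δv / v_e) = exp(1960 / 2740.0) = exp(0.7153) = 2.0449.

mass ratio ≈ 2.04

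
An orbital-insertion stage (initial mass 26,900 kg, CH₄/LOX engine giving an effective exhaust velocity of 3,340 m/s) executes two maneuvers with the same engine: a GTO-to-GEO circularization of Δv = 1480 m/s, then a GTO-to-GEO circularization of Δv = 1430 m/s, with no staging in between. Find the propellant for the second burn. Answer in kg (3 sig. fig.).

propellant for the second burn ≈ 6020 kg

After the first burn: m = 26900 × exp(−1480/3340.0) = 26900 × 0.64203 = 17,270.6 kg.
After the second burn: m = 17,270.6 × exp(−1430/3340.0) = 17,270.6 × 0.65172 = 11,255.6 kg.
Second-burn propellant = 17,270.6 − 11,255.6 = 6,015 kg.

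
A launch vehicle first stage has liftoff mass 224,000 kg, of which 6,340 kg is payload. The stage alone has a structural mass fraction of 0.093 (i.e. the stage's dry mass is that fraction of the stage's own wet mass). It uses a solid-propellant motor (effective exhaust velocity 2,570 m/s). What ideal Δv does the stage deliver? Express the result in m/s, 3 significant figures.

Δv ≈ 5480 m/s

Stage wet mass = m₀ − payload = 224,000 − 6,340 = 217,660 kg.
Stage dry mass = ε × stage wet mass = 0.093 × 217,660 = 20,242.4 kg.
Burnout mass m_f = stage dry + payload = 20,242.4 + 6,340 = 26,582.4 kg.
Δv = v_e · ln(224,000/26,582.4) = 2570.0 × ln(8.427) = 2570.0 × 2.1314 ≈ 5478 m/s.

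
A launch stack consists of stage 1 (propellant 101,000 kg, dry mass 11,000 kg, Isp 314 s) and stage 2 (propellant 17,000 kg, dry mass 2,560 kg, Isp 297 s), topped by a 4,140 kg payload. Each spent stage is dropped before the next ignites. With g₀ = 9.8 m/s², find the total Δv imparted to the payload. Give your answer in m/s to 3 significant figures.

Ignition mass of stage 1 = 101,000+11,000 + 17,000+2,560 + 4,140 = 135,700 kg.
Stage 1: m₀ = 135,700 kg, m_f = 135,700 − 101,000 = 34,700 kg; Δv = 314×9.8×ln(3.911) = 3077.2×1.3637 ≈ 4196 m/s.
Stage 2: m₀ = 23,700 kg, m_f = 23,700 − 17,000 = 6,700 kg; Δv = 297×9.8×ln(3.537) = 2910.6×1.2634 ≈ 3677 m/s.
Total Δv = 4196 + 3677 = 7873 m/s.

Δv ≈ 7870 m/s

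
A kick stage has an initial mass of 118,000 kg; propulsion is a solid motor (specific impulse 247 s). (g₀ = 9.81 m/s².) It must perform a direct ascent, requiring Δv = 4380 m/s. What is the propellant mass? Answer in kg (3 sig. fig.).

propellant mass ≈ 98600 kg

v_e = Isp · g₀ = 247 × 9.81 = 2423.1 m/s.
Using Δv = v_e ln(m₀/m_f): m₀/m_f = exp(Δv / v_e) = exp(4380 / 2423.1) = exp(1.8076) = 6.0959.
m_f = 118,000 / 6.0959 = 19,357.3 kg, so propellant = m₀ − m_f = 118,000 − 19,357.3 = 98,642.7 kg.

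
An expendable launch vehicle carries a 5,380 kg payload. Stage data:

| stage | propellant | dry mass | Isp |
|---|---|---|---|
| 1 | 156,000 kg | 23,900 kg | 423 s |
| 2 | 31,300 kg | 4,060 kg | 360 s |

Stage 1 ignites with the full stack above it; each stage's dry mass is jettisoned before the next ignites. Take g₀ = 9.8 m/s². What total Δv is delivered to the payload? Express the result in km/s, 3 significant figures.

Δv ≈ 10.2 km/s

Ignition mass of stage 1 = 156,000+23,900 + 31,300+4,060 + 5,380 = 220,640 kg.
Stage 1: m₀ = 220,640 kg, m_f = 220,640 − 156,000 = 64,640 kg; Δv = 423×9.8×ln(3.413) = 4145.4×1.2277 ≈ 5089 m/s.
Stage 2: m₀ = 40,740 kg, m_f = 40,740 − 31,300 = 9,440 kg; Δv = 360×9.8×ln(4.316) = 3528.0×1.4623 ≈ 5159 m/s.
Total Δv = 5089 + 5159 = 10248 m/s.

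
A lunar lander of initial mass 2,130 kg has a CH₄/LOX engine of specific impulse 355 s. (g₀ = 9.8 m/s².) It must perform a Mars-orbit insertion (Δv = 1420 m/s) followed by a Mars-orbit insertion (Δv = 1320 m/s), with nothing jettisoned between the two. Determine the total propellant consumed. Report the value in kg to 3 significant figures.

v_e = Isp · g₀ = 355 × 9.8 = 3479.0 m/s.
After the first burn: m = 2130 × exp(−1420/3479.0) = 2130 × 0.66487 = 1,416.17 kg.
After the second burn: m = 1,416.17 × exp(−1320/3479.0) = 1,416.17 × 0.68426 = 969.028 kg.
Total propellant = m₀ − m_final = 2130 − 969.028 = 1,160.972 kg.

total propellant consumed ≈ 1160 kg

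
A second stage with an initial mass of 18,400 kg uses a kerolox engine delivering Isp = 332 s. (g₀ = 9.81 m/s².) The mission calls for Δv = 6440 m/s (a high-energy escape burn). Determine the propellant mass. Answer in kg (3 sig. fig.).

propellant mass ≈ 15900 kg

v_e = Isp · g₀ = 332 × 9.81 = 3256.9 m/s.
From the ideal rocket equation, m₀/m_f = exp(Δv / v_e) = exp(6440 / 3256.9) = exp(1.9773) = 7.2234.
m_f = 18,400 / 7.2234 = 2,547.28 kg, so propellant = m₀ − m_f = 18,400 − 2,547.28 = 15,852.72 kg.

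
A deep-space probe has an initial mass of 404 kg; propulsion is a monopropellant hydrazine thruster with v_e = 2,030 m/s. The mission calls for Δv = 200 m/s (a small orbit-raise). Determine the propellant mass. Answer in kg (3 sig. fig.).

Using Δv = v_e ln(m₀/m_f): m₀/m_f = exp(Δv / v_e) = exp(200 / 2030.0) = exp(0.0985) = 1.1035.
m_f = 404 / 1.1035 = 366.108 kg, so propellant = m₀ − m_f = 404 − 366.108 = 37.892 kg.

propellant mass ≈ 37.9 kg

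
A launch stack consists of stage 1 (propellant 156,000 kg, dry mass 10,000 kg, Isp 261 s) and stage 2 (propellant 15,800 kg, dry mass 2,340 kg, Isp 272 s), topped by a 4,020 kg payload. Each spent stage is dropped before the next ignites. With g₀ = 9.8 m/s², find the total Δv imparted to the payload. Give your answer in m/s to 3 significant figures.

Δv ≈ 7850 m/s

Ignition mass of stage 1 = 156,000+10,000 + 15,800+2,340 + 4,020 = 188,160 kg.
Stage 1: m₀ = 188,160 kg, m_f = 188,160 − 156,000 = 32,160 kg; Δv = 261×9.8×ln(5.851) = 2557.8×1.7666 ≈ 4519 m/s.
Stage 2: m₀ = 22,160 kg, m_f = 22,160 − 15,800 = 6,360 kg; Δv = 272×9.8×ln(3.484) = 2665.6×1.2483 ≈ 3327 m/s.
Total Δv = 4519 + 3327 = 7846 m/s.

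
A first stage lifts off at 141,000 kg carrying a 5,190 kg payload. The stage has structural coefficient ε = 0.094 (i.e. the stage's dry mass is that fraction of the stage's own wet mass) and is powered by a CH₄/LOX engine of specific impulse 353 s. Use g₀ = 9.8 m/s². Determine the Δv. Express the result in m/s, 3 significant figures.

Stage wet mass = m₀ − payload = 141,000 − 5,190 = 135,810 kg.
Stage dry mass = ε × stage wet mass = 0.094 × 135,810 = 12,766.1 kg.
Burnout mass m_f = stage dry + payload = 12,766.1 + 5,190 = 17,956.1 kg.
v_e = Isp · g₀ = 353 × 9.8 = 3459.4 m/s.
Δv = v_e · ln(141,000/17,956.1) = 3459.4 × ln(7.852) = 3459.4 × 2.0608 ≈ 7129 m/s.

Δv ≈ 7130 m/s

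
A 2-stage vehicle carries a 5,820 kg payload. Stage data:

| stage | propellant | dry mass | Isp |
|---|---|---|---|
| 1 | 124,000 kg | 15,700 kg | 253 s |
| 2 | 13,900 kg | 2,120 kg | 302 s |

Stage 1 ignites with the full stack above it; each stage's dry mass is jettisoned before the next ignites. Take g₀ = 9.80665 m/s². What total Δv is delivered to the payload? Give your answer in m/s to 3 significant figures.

Ignition mass of stage 1 = 124,000+15,700 + 13,900+2,120 + 5,820 = 161,540 kg.
Stage 1: m₀ = 161,540 kg, m_f = 161,540 − 124,000 = 37,540 kg; Δv = 253×9.80665×ln(4.303) = 2481.1×1.4593 ≈ 3621 m/s.
Stage 2: m₀ = 21,840 kg, m_f = 21,840 − 13,900 = 7,940 kg; Δv = 302×9.80665×ln(2.751) = 2961.6×1.0118 ≈ 2997 m/s.
Total Δv = 3621 + 2997 = 6618 m/s.

Δv ≈ 6620 m/s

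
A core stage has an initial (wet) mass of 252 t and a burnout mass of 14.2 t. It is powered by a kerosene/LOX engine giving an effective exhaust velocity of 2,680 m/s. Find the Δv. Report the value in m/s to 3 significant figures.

Δv ≈ 7710 m/s

Δv = v_e · ln(m₀/m_f) = 2680.0 × ln(17.75) = 2680.0 × 2.8762 ≈ 7708.2 m/s.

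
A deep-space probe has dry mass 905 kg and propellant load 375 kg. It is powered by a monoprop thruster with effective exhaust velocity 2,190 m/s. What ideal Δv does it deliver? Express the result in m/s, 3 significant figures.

m₀ = m_dry + m_prop = 905 + 375 = 1,280 kg.
Rocket equation: Δv = v_e · ln(m₀/m_f) = 2190.0 × ln(1.414) = 2190.0 × 0.3467 ≈ 759.2 m/s.

Δv ≈ 759 m/s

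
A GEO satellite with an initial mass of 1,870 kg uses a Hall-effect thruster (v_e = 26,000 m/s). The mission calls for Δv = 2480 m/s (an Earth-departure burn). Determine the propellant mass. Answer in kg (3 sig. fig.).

propellant mass ≈ 170 kg

Rocket equation: m₀/m_f = exp(Δv / v_e) = exp(2480 / 26000.0) = exp(0.0954) = 1.1001.
m_f = 1,870 / 1.1001 = 1,699.85 kg, so propellant = m₀ − m_f = 1,870 − 1,699.85 = 170.15 kg.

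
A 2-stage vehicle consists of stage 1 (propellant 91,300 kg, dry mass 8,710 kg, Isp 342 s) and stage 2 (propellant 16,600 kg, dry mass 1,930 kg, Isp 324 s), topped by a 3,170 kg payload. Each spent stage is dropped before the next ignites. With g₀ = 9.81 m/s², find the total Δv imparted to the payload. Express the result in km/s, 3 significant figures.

Δv ≈ 9.26 km/s

Ignition mass of stage 1 = 91,300+8,710 + 16,600+1,930 + 3,170 = 121,710 kg.
Stage 1: m₀ = 121,710 kg, m_f = 121,710 − 91,300 = 30,410 kg; Δv = 342×9.81×ln(4.002) = 3355.0×1.3869 ≈ 4653 m/s.
Stage 2: m₀ = 21,700 kg, m_f = 21,700 − 16,600 = 5,100 kg; Δv = 324×9.81×ln(4.255) = 3178.4×1.4481 ≈ 4603 m/s.
Total Δv = 4653 + 4603 = 9256 m/s.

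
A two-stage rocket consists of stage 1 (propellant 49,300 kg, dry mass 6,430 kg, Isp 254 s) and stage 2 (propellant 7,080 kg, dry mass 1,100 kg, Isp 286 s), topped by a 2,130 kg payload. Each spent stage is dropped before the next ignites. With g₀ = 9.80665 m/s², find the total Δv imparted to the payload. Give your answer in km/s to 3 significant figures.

Ignition mass of stage 1 = 49,300+6,430 + 7,080+1,100 + 2,130 = 66,040 kg.
Stage 1: m₀ = 66,040 kg, m_f = 66,040 − 49,300 = 16,740 kg; Δv = 254×9.80665×ln(3.945) = 2490.9×1.3725 ≈ 3419 m/s.
Stage 2: m₀ = 10,310 kg, m_f = 10,310 − 7,080 = 3,230 kg; Δv = 286×9.80665×ln(3.192) = 2804.7×1.1606 ≈ 3255 m/s.
Total Δv = 3419 + 3255 = 6674 m/s.

Δv ≈ 6.67 km/s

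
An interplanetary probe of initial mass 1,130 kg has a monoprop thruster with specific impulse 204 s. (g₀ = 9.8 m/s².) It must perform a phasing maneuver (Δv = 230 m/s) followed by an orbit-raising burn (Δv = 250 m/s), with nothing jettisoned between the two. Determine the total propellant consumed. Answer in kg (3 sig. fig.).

total propellant consumed ≈ 241 kg

v_e = Isp · g₀ = 204 × 9.8 = 1999.2 m/s.
After the first burn: m = 1130 × exp(−230/1999.2) = 1130 × 0.89133 = 1,007.2 kg.
After the second burn: m = 1,007.2 × exp(−250/1999.2) = 1,007.2 × 0.88245 = 888.804 kg.
Total propellant = m₀ − m_final = 1130 − 888.804 = 241.196 kg.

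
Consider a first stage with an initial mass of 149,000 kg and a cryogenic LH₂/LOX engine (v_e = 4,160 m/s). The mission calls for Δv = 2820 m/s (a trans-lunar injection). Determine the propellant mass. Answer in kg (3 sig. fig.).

By the Tsiolkovsky rocket equation, m₀/m_f = exp(Δv / v_e) = exp(2820 / 4160.0) = exp(0.6779) = 1.9697.
m_f = 149,000 / 1.9697 = 75,646 kg, so propellant = m₀ − m_f = 149,000 − 75,646 = 73,354 kg.

propellant mass ≈ 73400 kg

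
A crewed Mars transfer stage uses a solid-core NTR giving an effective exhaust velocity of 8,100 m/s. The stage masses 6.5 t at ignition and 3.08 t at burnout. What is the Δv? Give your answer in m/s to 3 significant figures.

Δv ≈ 6050 m/s

Δv = v_e · ln(m₀/m_f) = 8100.0 × ln(2.11) = 8100.0 × 0.7469 ≈ 6049.7 m/s.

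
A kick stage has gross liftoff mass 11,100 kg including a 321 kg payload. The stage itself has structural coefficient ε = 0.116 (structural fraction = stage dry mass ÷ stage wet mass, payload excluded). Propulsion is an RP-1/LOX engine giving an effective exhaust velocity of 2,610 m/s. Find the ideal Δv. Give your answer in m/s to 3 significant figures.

Stage wet mass = m₀ − payload = 11,100 − 321 = 10,779 kg.
Stage dry mass = ε × stage wet mass = 0.116 × 10,779 = 1,250.36 kg.
Burnout mass m_f = stage dry + payload = 1,250.36 + 321 = 1,571.36 kg.
Δv = v_e · ln(11,100/1,571.36) = 2610.0 × ln(7.064) = 2610.0 × 1.9550 ≈ 5103 m/s.

Δv ≈ 5100 m/s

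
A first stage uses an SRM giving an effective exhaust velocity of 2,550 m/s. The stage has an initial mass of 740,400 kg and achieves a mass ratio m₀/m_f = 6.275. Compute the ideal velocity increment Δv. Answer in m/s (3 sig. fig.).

Δv ≈ 4680 m/s

Δv = v_e · ln(6.275) = 2550.0 × 1.8366 ≈ 4683.3 m/s.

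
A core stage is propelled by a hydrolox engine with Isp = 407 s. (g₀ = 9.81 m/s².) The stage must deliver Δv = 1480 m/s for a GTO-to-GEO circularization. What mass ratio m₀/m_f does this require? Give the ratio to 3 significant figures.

mass ratio ≈ 1.45

v_e = Isp · g₀ = 407 × 9.81 = 3992.7 m/s.
m₀/m_f = exp(Δv / v_e) = exp(1480 / 3992.7) = exp(0.3707) = 1.4487.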